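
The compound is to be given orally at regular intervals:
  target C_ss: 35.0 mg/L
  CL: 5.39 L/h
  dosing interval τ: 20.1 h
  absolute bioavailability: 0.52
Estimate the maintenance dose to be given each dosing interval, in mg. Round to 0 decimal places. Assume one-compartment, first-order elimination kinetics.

7292 mg

At steady state, F × (Dose/τ) = Css × CL.
Dose = Css × CL × τ / F = 35.0 × 5.390 × 20.1 / 0.52 = 7292 mg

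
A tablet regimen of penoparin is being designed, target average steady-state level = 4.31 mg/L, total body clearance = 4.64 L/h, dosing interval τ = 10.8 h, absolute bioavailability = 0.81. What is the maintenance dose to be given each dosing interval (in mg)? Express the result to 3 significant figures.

At steady state, F × (Dose/τ) = Css × CL.
Dose = Css × CL × τ / F = 4.31 × 4.640 × 10.8 / 0.81 = 266.6 mg

267 mg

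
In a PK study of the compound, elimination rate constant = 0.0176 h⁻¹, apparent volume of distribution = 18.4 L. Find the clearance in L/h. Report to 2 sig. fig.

CL = k × Vd = 0.0176 × 18.4 = 0.3238 L/h

0.32 L/h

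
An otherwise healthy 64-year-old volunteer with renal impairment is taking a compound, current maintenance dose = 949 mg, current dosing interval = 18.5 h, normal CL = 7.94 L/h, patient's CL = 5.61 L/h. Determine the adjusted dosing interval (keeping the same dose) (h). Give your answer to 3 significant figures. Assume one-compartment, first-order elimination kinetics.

26.2 h

To keep the same average steady-state level, dosing rate must scale with clearance.
CL ratio = 5.61 / 7.94 = 0.7065
New interval (same dose) = 18.5 / 0.7065 = 26.19 h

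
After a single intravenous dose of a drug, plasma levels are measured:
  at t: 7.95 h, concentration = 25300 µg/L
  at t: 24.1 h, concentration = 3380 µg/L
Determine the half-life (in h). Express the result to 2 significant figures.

5.6 h

k = ln(C₁/C₂) / (t₂ − t₁) = ln(25300/3380) / (24.1 − 7.95)
  = 2.013 / 16.15 = 0.1246 h⁻¹
t½ = ln2 / k = 0.693147 / 0.1246 = 5.563 h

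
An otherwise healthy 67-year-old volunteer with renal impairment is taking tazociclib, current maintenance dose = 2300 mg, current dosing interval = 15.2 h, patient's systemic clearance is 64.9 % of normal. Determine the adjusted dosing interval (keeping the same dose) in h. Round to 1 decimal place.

23.4 h

To keep the same average steady-state level, dosing rate must scale with clearance.
CL ratio = 64.9 / 100 = 0.6490
New interval (same dose) = 15.2 / 0.6490 = 23.42 h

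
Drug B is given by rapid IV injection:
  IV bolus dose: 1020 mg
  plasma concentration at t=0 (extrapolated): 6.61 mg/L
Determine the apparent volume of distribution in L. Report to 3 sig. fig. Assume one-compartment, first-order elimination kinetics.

Vd = Dose / C₀ = 1020 / 6.61 = 154.3 L

154 L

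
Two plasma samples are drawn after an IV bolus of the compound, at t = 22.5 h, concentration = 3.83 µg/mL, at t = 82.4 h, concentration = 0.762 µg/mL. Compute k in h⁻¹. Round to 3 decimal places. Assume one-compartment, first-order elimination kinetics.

0.027 h⁻¹

k = ln(C₁/C₂) / (t₂ − t₁) = ln(3.83/0.762) / (82.4 − 22.5)
  = 1.615 / 59.90 = 0.02696 h⁻¹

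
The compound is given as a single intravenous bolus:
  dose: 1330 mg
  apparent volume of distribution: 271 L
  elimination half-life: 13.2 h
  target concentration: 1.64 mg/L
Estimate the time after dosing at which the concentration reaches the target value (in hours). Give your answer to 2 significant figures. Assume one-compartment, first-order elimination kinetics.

21 h

C₀ = Dose / Vd = 1330 / 271 = 4.908 mg/L
k = ln2 / t½ = 0.693147 / 13.2 = 0.05251 h⁻¹
t = ln(C₀ / C) / k = ln(4.908 / 1.64) / 0.05251
  = ln(2.993) / 0.05251 = 1.096 / 0.05251 = 20.87 h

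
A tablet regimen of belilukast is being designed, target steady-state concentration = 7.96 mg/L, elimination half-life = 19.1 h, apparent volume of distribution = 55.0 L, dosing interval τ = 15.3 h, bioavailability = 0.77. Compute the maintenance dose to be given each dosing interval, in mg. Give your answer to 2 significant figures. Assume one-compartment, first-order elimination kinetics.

320 mg

k = ln2 / t½ = 0.693147 / 19.1 = 0.03629 h⁻¹
CL = k × Vd = 0.03629 × 55.0 = 1.996 L/h
At steady state, F × (Dose/τ) = Css × CL.
Dose = Css × CL × τ / F = 7.96 × 1.996 × 15.3 / 0.77 = 315.7 mg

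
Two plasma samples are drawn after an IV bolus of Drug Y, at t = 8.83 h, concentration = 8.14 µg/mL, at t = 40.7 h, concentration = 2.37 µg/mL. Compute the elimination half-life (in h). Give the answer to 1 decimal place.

k = ln(C₁/C₂) / (t₂ − t₁) = ln(8.14/2.37) / (40.7 − 8.83)
  = 1.234 / 31.87 = 0.03872 h⁻¹
t½ = ln2 / k = 0.693147 / 0.03872 = 17.90 h

17.9 h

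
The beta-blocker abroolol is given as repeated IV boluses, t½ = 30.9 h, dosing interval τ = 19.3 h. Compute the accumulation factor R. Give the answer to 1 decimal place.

k = ln2 / t½ = 0.693147 / 30.9 = 0.02243 h⁻¹
e^(−kτ) = e^(−0.02243 × 19.3) = 0.6486
Accumulation ratio R = 1 / (1 − e^(−kτ)) = 1 / (1 − 0.6486) = 2.846

2.8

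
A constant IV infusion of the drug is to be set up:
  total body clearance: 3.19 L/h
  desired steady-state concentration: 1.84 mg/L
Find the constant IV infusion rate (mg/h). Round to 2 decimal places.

At steady state, infusion rate R₀ = Css × CL = 1.84 × 3.190 = 5.870 mg/h

5.87 mg/h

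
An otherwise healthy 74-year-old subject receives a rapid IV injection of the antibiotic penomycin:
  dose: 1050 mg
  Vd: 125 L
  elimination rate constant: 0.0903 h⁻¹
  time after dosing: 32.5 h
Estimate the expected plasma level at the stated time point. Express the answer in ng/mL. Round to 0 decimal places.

C₀ = Dose / Vd = 1050 / 125 = 8.400 mg/L
C = C₀ · e^(−k·t) = 8.400 × e^(−0.09030 × 32.5)
  = 8.400 × 0.05314 = 0.4464 mg/L
Convert: 0.4464 mg/L × 1000 = 446.4 ng/mL

446 ng/mL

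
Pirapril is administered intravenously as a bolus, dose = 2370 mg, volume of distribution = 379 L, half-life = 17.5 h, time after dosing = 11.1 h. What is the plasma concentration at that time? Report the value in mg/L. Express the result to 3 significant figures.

4.03 mg/L

C₀ = Dose / Vd = 2370 / 379 = 6.253 mg/L
k = ln2 / t½ = 0.693147 / 17.5 = 0.03961 h⁻¹
C = C₀ · e^(−k·t) = 6.253 × e^(−0.03961 × 11.1)
  = 6.253 × 0.6442 = 4.028 mg/L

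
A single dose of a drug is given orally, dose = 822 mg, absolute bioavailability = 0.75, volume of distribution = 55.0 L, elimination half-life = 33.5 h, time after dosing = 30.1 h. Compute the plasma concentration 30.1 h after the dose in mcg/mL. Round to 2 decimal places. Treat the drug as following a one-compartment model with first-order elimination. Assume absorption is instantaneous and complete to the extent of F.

6.01 mcg/mL

Amount reaching circulation = F × Dose = 0.75 × 822.0 = 616.5 mg
C₀ = F·Dose / Vd = 616.5 / 55.0 = 11.21 mg/L
k = ln2 / t½ = 0.693147 / 33.5 = 0.02069 h⁻¹
C = C₀ · e^(−k·t) = 11.21 × e^(−0.02069 × 30.1)
  = 11.21 × 0.5365 = 6.014 mg/L
(6.014 mg/L = 6.014 mcg/mL)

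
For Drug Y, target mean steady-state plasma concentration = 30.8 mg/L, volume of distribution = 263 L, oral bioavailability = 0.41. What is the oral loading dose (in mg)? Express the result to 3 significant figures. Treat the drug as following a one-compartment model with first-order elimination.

LD = Css × Vd / F = 30.8 × 263 / 0.41 = 19760 mg

19800 mg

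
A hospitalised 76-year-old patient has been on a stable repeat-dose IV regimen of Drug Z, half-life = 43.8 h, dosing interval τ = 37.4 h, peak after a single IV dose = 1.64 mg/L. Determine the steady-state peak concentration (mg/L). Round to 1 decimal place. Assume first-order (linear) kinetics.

k = ln2 / t½ = 0.693147 / 43.8 = 0.01583 h⁻¹
e^(−kτ) = e^(−0.01583 × 37.4) = 0.5532
Accumulation ratio R = 1 / (1 − e^(−kτ)) = 1 / (1 − 0.5532) = 2.238
Steady-state peak = C₀ × R = 1.64 × 2.238 = 3.670 mg/L

3.7 mg/L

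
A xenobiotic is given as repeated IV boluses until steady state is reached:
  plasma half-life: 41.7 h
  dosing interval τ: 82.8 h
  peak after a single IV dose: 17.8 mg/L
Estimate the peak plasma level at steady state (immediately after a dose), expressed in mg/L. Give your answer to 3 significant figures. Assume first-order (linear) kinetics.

23.8 mg/L

k = ln2 / t½ = 0.693147 / 41.7 = 0.01662 h⁻¹
e^(−kτ) = e^(−0.01662 × 82.8) = 0.2526
Accumulation ratio R = 1 / (1 − e^(−kτ)) = 1 / (1 − 0.2526) = 1.338
Steady-state peak = C₀ × R = 17.8 × 1.338 = 23.82 mg/L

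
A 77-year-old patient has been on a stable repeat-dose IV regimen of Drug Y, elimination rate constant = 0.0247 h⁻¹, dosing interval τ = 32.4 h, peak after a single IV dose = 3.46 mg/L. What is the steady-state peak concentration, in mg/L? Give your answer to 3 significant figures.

6.28 mg/L

e^(−kτ) = e^(−0.02470 × 32.4) = 0.4492
Accumulation ratio R = 1 / (1 − e^(−kτ)) = 1 / (1 − 0.4492) = 1.816
Steady-state peak = C₀ × R = 3.46 × 1.816 = 6.283 mg/L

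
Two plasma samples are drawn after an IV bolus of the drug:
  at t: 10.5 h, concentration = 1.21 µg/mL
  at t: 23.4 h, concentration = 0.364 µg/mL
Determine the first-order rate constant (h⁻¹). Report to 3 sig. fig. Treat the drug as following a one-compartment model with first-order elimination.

k = ln(C₁/C₂) / (t₂ − t₁) = ln(1.21/0.364) / (23.4 − 10.5)
  = 1.201 / 12.90 = 0.09310 h⁻¹

0.0931 h⁻¹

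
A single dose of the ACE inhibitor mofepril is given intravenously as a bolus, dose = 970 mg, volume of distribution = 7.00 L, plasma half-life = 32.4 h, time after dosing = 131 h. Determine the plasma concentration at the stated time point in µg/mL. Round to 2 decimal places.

8.41 µg/mL

C₀ = Dose / Vd = 970.0 / 7.00 = 138.6 mg/L
k = ln2 / t½ = 0.693147 / 32.4 = 0.02139 h⁻¹
C = C₀ · e^(−k·t) = 138.6 × e^(−0.02139 × 131)
  = 138.6 × 0.06068 = 8.410 mg/L
(8.410 mg/L = 8.410 µg/mL)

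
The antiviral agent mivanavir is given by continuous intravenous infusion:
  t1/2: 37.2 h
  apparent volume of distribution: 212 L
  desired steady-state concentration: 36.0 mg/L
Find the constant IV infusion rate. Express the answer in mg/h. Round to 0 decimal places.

k = ln2 / t½ = 0.693147 / 37.2 = 0.01863 h⁻¹
CL = k × Vd = 0.01863 × 212 = 3.950 L/h
At steady state, infusion rate R₀ = Css × CL = 36.0 × 3.950 = 142.2 mg/h

142 mg/h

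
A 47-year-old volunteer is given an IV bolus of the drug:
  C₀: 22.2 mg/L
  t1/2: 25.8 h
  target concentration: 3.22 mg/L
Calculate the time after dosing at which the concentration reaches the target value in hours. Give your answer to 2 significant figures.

72 h

k = ln2 / t½ = 0.693147 / 25.8 = 0.02687 h⁻¹
t = ln(C₀ / C) / k = ln(22.20 / 3.22) / 0.02687
  = ln(6.894) / 0.02687 = 1.931 / 0.02687 = 71.86 h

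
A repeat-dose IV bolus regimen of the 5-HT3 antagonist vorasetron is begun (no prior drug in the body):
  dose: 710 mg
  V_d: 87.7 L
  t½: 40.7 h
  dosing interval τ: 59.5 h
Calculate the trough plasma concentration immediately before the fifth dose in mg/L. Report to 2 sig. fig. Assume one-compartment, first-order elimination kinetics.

C₀ per dose = Dose / Vd = 710 / 87.7 = 8.096 mg/L
k = ln2 / t½ = 0.693147 / 40.7 = 0.01703 h⁻¹
Fraction remaining after one interval: r = e^(−kτ) = e^(−0.01703 × 59.5) = 0.3630
Before dose 5, 4 doses have been given (aged 1τ, 2τ, 3τ, 4τ).
C_trough = C₀ × (r + r² + … + r^4) = C₀ × r(1−r^4)/(1−r)
        = 8.096 × 0.3630 × (1 − 0.01736) / (1 − 0.3630) = 4.533 mg/L

4.5 mg/L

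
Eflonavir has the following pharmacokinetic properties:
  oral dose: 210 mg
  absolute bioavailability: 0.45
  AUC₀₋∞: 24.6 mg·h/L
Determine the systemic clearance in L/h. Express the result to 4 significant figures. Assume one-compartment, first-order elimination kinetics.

CL = F·Dose / AUC = 0.45 × 210 / 24.6 = 3.841 L/h

3.841 L/h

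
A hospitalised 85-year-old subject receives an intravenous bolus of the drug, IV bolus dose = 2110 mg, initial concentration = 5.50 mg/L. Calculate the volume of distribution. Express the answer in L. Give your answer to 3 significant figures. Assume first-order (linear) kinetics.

384 L

Vd = Dose / C₀ = 2110 / 5.50 = 383.6 L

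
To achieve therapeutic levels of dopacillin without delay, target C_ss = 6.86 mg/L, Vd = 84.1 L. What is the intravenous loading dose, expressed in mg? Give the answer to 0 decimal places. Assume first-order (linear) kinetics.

577 mg

LD = Css × Vd = 6.86 × 84.1 = 576.9 mg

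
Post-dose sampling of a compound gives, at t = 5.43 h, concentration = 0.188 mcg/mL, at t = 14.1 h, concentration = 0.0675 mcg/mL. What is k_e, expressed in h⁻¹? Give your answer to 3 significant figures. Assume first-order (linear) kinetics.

k = ln(C₁/C₂) / (t₂ − t₁) = ln(0.188/0.0675) / (14.1 − 5.43)
  = 1.024 / 8.670 = 0.1181 h⁻¹

0.118 h⁻¹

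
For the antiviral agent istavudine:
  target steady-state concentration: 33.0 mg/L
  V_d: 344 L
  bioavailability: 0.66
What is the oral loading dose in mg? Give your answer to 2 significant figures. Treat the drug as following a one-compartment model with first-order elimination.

LD = Css × Vd / F = 33.0 × 344 / 0.66 = 17200 mg

17000 mg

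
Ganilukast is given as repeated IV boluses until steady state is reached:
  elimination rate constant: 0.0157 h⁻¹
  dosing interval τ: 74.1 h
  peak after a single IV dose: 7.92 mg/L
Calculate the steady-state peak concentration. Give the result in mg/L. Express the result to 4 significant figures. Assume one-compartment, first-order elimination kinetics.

11.52 mg/L

e^(−kτ) = e^(−0.01570 × 74.1) = 0.3124
Accumulation ratio R = 1 / (1 − e^(−kτ)) = 1 / (1 − 0.3124) = 1.454
Steady-state peak = C₀ × R = 7.92 × 1.454 = 11.52 mg/L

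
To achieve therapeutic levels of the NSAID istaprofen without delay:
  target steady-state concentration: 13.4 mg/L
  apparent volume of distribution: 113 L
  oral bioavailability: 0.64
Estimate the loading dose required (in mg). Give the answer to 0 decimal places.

LD = Css × Vd / F = 13.4 × 113 / 0.64 = 2366 mg

2366 mg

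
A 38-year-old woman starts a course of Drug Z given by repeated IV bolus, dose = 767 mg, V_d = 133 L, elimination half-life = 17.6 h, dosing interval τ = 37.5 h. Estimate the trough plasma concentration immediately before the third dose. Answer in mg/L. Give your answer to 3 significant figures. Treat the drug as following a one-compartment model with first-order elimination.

C₀ per dose = Dose / Vd = 767 / 133 = 5.767 mg/L
k = ln2 / t½ = 0.693147 / 17.6 = 0.03938 h⁻¹
Fraction remaining after one interval: r = e^(−kτ) = e^(−0.03938 × 37.5) = 0.2284
Before dose 3, 2 doses have been given (aged 1τ, 2τ).
C_trough = C₀ × (r + r²) = 5.767 × (0.2284 + 0.05217) = 1.618 mg/L

1.62 mg/L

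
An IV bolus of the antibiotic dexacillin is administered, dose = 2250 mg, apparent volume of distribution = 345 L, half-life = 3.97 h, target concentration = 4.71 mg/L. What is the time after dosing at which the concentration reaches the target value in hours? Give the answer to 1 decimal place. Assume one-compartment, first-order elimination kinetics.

C₀ = Dose / Vd = 2250 / 345 = 6.522 mg/L
k = ln2 / t½ = 0.693147 / 3.97 = 0.1746 h⁻¹
t = ln(C₀ / C) / k = ln(6.522 / 4.71) / 0.1746
  = ln(1.385) / 0.1746 = 0.3257 / 0.1746 = 1.865 h

1.9 h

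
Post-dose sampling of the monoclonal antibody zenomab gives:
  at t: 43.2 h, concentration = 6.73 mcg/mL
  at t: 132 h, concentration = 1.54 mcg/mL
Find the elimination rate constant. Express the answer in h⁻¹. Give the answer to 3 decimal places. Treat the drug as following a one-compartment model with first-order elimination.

0.017 h⁻¹

k = ln(C₁/C₂) / (t₂ − t₁) = ln(6.73/1.54) / (132 − 43.2)
  = 1.475 / 88.80 = 0.01661 h⁻¹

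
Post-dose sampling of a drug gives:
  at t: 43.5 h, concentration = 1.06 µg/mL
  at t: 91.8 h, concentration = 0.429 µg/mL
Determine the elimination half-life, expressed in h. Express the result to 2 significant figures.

k = ln(C₁/C₂) / (t₂ − t₁) = ln(1.06/0.429) / (91.8 − 43.5)
  = 0.9046 / 48.30 = 0.01873 h⁻¹
t½ = ln2 / k = 0.693147 / 0.01873 = 37.01 h

37 h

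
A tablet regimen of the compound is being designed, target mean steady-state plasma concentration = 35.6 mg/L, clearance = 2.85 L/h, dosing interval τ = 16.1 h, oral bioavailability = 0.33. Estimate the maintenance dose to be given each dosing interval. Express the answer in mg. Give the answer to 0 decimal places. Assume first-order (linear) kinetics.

At steady state, F × (Dose/τ) = Css × CL.
Dose = Css × CL × τ / F = 35.6 × 2.850 × 16.1 / 0.33 = 4950 mg

4950 mg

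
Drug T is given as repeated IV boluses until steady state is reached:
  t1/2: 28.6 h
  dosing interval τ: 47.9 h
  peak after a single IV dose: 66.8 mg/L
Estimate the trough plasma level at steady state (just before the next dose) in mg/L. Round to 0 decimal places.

k = ln2 / t½ = 0.693147 / 28.6 = 0.02424 h⁻¹
e^(−kτ) = e^(−0.02424 × 47.9) = 0.3131
Accumulation ratio R = 1 / (1 − e^(−kτ)) = 1 / (1 − 0.3131) = 1.456
Steady-state trough = C₀ × R × e^(−kτ) = 66.8 × 1.456 × 0.3131 = 30.45 mg/L

30 mg/L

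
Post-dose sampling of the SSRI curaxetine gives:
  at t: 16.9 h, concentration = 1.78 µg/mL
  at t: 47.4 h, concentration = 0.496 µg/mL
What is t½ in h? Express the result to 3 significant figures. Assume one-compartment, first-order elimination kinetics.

k = ln(C₁/C₂) / (t₂ − t₁) = ln(1.78/0.496) / (47.4 − 16.9)
  = 1.278 / 30.50 = 0.04190 h⁻¹
t½ = ln2 / k = 0.693147 / 0.04190 = 16.54 h

16.5 h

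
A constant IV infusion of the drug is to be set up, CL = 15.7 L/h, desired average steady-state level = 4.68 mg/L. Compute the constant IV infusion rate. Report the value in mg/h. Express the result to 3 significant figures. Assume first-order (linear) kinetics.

At steady state, infusion rate R₀ = Css × CL = 4.68 × 15.70 = 73.48 mg/h

73.5 mg/h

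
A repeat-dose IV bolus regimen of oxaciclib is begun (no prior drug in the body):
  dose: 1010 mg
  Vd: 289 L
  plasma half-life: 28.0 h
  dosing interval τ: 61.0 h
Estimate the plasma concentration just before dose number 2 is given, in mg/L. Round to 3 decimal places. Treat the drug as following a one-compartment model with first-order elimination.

C₀ per dose = Dose / Vd = 1010 / 289 = 3.495 mg/L
k = ln2 / t½ = 0.693147 / 28.0 = 0.02476 h⁻¹
Fraction remaining after one interval: r = e^(−kτ) = e^(−0.02476 × 61.0) = 0.2208
Before dose 2, 1 dose has been given (aged 1τ).
C_trough = C₀ × r = 3.495 × 0.2208 = 0.7717 mg/L

0.772 mg/L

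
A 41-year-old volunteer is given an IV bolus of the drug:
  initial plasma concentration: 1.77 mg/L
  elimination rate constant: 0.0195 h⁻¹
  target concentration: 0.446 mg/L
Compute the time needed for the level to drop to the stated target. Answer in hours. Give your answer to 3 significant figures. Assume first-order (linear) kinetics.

70.7 h

t = ln(C₀ / C) / k = ln(1.770 / 0.446) / 0.01950
  = ln(3.969) / 0.01950 = 1.379 / 0.01950 = 70.72 h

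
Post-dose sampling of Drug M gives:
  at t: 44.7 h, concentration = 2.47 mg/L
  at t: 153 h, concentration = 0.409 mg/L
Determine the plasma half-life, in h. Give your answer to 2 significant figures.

42 h

k = ln(C₁/C₂) / (t₂ − t₁) = ln(2.47/0.409) / (153 − 44.7)
  = 1.798 / 108.3 = 0.01660 h⁻¹
t½ = ln2 / k = 0.693147 / 0.01660 = 41.76 h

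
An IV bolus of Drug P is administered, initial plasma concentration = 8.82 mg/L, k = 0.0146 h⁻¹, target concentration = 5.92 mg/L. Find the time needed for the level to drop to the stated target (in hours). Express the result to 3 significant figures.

t = ln(C₀ / C) / k = ln(8.820 / 5.92) / 0.01460
  = ln(1.490) / 0.01460 = 0.3988 / 0.01460 = 27.32 h

27.3 h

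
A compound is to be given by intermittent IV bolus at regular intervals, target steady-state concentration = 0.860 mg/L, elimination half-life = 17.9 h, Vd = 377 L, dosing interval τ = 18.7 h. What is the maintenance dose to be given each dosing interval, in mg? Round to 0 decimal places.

k = ln2 / t½ = 0.693147 / 17.9 = 0.03872 h⁻¹
CL = k × Vd = 0.03872 × 377 = 14.60 L/h
At steady state, Dose/τ = Css × CL.
Dose = Css × CL × τ = 0.860 × 14.60 × 18.7 = 234.8 mg

235 mg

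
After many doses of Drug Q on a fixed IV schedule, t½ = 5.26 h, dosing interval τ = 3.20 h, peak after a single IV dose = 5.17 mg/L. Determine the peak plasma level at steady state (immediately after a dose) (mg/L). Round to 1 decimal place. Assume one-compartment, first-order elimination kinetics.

15.0 mg/L

k = ln2 / t½ = 0.693147 / 5.26 = 0.1318 h⁻¹
e^(−kτ) = e^(−0.1318 × 3.20) = 0.6559
Accumulation ratio R = 1 / (1 − e^(−kτ)) = 1 / (1 − 0.6559) = 2.906
Steady-state peak = C₀ × R = 5.17 × 2.906 = 15.02 mg/L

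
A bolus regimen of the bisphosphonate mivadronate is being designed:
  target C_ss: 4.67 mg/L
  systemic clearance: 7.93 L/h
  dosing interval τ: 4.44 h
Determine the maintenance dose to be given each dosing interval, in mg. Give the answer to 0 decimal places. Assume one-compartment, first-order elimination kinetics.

164 mg

At steady state, Dose/τ = Css × CL.
Dose = Css × CL × τ = 4.67 × 7.930 × 4.44 = 164.4 mg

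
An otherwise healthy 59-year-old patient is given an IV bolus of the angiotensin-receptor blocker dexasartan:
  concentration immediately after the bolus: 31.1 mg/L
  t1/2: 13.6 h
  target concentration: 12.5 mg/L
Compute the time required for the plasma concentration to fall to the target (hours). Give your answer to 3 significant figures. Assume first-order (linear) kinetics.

17.9 h

k = ln2 / t½ = 0.693147 / 13.6 = 0.05097 h⁻¹
t = ln(C₀ / C) / k = ln(31.10 / 12.5) / 0.05097
  = ln(2.488) / 0.05097 = 0.9115 / 0.05097 = 17.88 h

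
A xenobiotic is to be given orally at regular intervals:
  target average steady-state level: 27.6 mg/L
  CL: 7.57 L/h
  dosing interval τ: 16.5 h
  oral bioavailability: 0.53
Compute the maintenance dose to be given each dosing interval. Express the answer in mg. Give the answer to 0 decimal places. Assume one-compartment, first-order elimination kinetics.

At steady state, F × (Dose/τ) = Css × CL.
Dose = Css × CL × τ / F = 27.6 × 7.570 × 16.5 / 0.53 = 6504 mg

6504 mg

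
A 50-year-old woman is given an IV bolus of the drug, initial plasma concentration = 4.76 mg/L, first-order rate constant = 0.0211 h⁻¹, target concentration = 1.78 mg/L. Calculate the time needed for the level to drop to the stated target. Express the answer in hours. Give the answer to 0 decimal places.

t = ln(C₀ / C) / k = ln(4.760 / 1.78) / 0.02110
  = ln(2.674) / 0.02110 = 0.9836 / 0.02110 = 46.62 h

47 h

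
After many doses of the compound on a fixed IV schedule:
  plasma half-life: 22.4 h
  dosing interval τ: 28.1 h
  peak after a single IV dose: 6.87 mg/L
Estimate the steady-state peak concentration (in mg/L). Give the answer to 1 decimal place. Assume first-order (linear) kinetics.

k = ln2 / t½ = 0.693147 / 22.4 = 0.03094 h⁻¹
e^(−kτ) = e^(−0.03094 × 28.1) = 0.4192
Accumulation ratio R = 1 / (1 − e^(−kτ)) = 1 / (1 − 0.4192) = 1.722
Steady-state peak = C₀ × R = 6.87 × 1.722 = 11.83 mg/L

11.8 mg/L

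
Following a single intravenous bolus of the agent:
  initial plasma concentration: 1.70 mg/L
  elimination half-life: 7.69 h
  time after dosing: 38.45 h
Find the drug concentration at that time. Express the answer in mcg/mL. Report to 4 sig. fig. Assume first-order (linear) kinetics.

k = ln2 / t½ = 0.693147 / 7.69 = 0.09014 h⁻¹
t / t½ = 38.45 / 7.69 = 5 half-lives
C = C₀ × (1/2)^5 = 1.700 × 0.03125 = 0.05313 mg/L
(0.05313 mg/L = 0.05313 mcg/mL)

0.05313 mcg/mL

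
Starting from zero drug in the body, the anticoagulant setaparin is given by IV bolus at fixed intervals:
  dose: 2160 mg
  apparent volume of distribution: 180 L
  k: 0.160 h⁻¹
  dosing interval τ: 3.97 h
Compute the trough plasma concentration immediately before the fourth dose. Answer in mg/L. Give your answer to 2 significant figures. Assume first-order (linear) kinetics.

12 mg/L

C₀ per dose = Dose / Vd = 2160 / 180 = 12.00 mg/L
Fraction remaining after one interval: r = e^(−kτ) = e^(−0.1600 × 3.97) = 0.5298
Before dose 4, 3 doses have been given (aged 1τ, 2τ, 3τ).
C_trough = C₀ × (r + r² + … + r^3) = C₀ × r(1−r^3)/(1−r)
        = 12.00 × 0.5298 × (1 − 0.1487) / (1 − 0.5298) = 11.51 mg/L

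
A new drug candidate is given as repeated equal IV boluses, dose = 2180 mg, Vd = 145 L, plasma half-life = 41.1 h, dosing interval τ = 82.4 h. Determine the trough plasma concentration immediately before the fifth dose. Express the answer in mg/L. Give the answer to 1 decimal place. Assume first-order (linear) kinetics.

5.0 mg/L

C₀ per dose = Dose / Vd = 2180 / 145 = 15.03 mg/L
k = ln2 / t½ = 0.693147 / 41.1 = 0.01686 h⁻¹
Fraction remaining after one interval: r = e^(−kτ) = e^(−0.01686 × 82.4) = 0.2493
Before dose 5, 4 doses have been given (aged 1τ, 2τ, 3τ, 4τ).
C_trough = C₀ × (r + r² + … + r^4) = C₀ × r(1−r^4)/(1−r)
        = 15.03 × 0.2493 × (1 − 0.003863) / (1 − 0.2493) = 4.972 mg/L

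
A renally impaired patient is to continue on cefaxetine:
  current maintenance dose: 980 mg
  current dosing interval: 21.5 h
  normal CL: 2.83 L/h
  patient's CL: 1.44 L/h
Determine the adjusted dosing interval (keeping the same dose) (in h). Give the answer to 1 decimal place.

To keep the same average steady-state level, dosing rate must scale with clearance.
CL ratio = 1.44 / 2.83 = 0.5088
New interval (same dose) = 21.5 / 0.5088 = 42.26 h

42.3 h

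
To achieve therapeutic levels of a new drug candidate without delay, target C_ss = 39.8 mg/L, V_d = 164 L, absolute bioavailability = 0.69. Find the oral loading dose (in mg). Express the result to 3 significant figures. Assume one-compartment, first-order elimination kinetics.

9460 mg

LD = Css × Vd / F = 39.8 × 164 / 0.69 = 9460 mg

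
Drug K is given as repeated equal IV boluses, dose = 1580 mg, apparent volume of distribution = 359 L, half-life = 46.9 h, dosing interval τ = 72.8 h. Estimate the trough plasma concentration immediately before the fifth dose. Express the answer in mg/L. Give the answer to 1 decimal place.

C₀ per dose = Dose / Vd = 1580 / 359 = 4.401 mg/L
k = ln2 / t½ = 0.693147 / 46.9 = 0.01478 h⁻¹
Fraction remaining after one interval: r = e^(−kτ) = e^(−0.01478 × 72.8) = 0.3410
Before dose 5, 4 doses have been given (aged 1τ, 2τ, 3τ, 4τ).
C_trough = C₀ × (r + r² + … + r^4) = C₀ × r(1−r^4)/(1−r)
        = 4.401 × 0.3410 × (1 − 0.01352) / (1 − 0.3410) = 2.247 mg/L

2.2 mg/L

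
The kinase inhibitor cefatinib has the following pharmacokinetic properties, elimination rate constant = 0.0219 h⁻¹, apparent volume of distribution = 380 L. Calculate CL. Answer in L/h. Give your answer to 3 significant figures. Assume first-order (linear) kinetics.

8.32 L/h

CL = k × Vd = 0.0219 × 380 = 8.322 L/h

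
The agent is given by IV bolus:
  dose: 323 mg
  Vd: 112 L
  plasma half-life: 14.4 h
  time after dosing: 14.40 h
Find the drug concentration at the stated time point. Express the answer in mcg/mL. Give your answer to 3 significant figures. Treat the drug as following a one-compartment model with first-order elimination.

C₀ = Dose / Vd = 323.0 / 112 = 2.884 mg/L
k = ln2 / t½ = 0.693147 / 14.4 = 0.04814 h⁻¹
t / t½ = 14.40 / 14.4 = 1 half-lives
C = C₀ × (1/2)^1 = 2.884 × 0.5000 = 1.442 mg/L
(1.442 mg/L = 1.442 mcg/mL)

1.44 mcg/mL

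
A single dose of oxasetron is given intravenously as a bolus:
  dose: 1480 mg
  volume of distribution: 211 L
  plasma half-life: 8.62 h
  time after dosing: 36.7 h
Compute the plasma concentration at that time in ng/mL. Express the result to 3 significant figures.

C₀ = Dose / Vd = 1480 / 211 = 7.014 mg/L
k = ln2 / t½ = 0.693147 / 8.62 = 0.08041 h⁻¹
C = C₀ · e^(−k·t) = 7.014 × e^(−0.08041 × 36.7)
  = 7.014 × 0.05228 = 0.3667 mg/L
Convert: 0.3667 mg/L × 1000 = 366.7 ng/mL

367 ng/mL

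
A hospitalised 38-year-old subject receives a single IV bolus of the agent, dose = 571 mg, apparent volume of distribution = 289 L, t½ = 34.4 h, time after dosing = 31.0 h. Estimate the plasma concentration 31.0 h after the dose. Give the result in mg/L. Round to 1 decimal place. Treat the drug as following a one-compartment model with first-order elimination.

1.1 mg/L

C₀ = Dose / Vd = 571.0 / 289 = 1.976 mg/L
k = ln2 / t½ = 0.693147 / 34.4 = 0.02015 h⁻¹
C = C₀ · e^(−k·t) = 1.976 × e^(−0.02015 × 31.0)
  = 1.976 × 0.5354 = 1.058 mg/L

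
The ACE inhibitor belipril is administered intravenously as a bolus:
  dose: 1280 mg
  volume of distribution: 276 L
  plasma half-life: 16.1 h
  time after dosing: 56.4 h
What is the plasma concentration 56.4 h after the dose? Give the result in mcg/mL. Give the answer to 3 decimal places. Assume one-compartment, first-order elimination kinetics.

0.409 mcg/mL

C₀ = Dose / Vd = 1280 / 276 = 4.638 mg/L
k = ln2 / t½ = 0.693147 / 16.1 = 0.04305 h⁻¹
C = C₀ · e^(−k·t) = 4.638 × e^(−0.04305 × 56.4)
  = 4.638 × 0.08821 = 0.4091 mg/L
(0.4091 mg/L = 0.4091 mcg/mL)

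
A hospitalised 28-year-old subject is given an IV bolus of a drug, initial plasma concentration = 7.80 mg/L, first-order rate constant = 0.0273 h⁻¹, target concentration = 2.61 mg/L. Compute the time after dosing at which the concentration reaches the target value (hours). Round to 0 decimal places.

t = ln(C₀ / C) / k = ln(7.800 / 2.61) / 0.02730
  = ln(2.989) / 0.02730 = 1.095 / 0.02730 = 40.11 h

40 h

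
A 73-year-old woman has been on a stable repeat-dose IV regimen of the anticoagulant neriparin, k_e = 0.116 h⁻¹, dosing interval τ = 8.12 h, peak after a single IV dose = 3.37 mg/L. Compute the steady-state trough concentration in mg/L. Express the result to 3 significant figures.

2.15 mg/L

e^(−kτ) = e^(−0.1160 × 8.12) = 0.3899
Accumulation ratio R = 1 / (1 − e^(−kτ)) = 1 / (1 − 0.3899) = 1.639
Steady-state trough = C₀ × R × e^(−kτ) = 3.37 × 1.639 × 0.3899 = 2.154 mg/L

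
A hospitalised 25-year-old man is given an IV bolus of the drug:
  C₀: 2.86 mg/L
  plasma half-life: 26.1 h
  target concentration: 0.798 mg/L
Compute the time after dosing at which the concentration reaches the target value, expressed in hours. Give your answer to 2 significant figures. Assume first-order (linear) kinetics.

48 h

k = ln2 / t½ = 0.693147 / 26.1 = 0.02656 h⁻¹
t = ln(C₀ / C) / k = ln(2.860 / 0.798) / 0.02656
  = ln(3.584) / 0.02656 = 1.276 / 0.02656 = 48.04 h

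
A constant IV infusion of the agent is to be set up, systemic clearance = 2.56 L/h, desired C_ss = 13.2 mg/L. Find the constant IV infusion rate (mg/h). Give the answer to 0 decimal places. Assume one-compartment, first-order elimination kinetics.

34 mg/h

At steady state, infusion rate R₀ = Css × CL = 13.2 × 2.560 = 33.79 mg/h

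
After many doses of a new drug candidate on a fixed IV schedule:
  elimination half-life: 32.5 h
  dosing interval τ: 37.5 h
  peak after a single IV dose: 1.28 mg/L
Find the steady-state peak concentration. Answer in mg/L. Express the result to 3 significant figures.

2.32 mg/L

k = ln2 / t½ = 0.693147 / 32.5 = 0.02133 h⁻¹
e^(−kτ) = e^(−0.02133 × 37.5) = 0.4494
Accumulation ratio R = 1 / (1 − e^(−kτ)) = 1 / (1 − 0.4494) = 1.816
Steady-state peak = C₀ × R = 1.28 × 1.816 = 2.324 mg/L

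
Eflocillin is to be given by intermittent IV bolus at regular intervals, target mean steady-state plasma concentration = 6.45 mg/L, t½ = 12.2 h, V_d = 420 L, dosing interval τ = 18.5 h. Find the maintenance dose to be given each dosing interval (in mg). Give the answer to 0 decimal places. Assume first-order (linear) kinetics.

k = ln2 / t½ = 0.693147 / 12.2 = 0.05682 h⁻¹
CL = k × Vd = 0.05682 × 420 = 23.86 L/h
At steady state, Dose/τ = Css × CL.
Dose = Css × CL × τ = 6.45 × 23.86 × 18.5 = 2847 mg

2847 mg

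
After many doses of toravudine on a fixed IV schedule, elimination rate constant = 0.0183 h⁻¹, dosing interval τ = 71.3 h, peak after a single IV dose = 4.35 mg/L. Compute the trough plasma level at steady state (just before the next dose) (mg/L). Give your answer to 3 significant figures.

1.62 mg/L

e^(−kτ) = e^(−0.01830 × 71.3) = 0.2712
Accumulation ratio R = 1 / (1 − e^(−kτ)) = 1 / (1 − 0.2712) = 1.372
Steady-state trough = C₀ × R × e^(−kτ) = 4.35 × 1.372 × 0.2712 = 1.619 mg/L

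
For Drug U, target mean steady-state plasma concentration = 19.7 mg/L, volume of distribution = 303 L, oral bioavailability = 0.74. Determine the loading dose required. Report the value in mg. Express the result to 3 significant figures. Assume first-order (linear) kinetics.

8070 mg

LD = Css × Vd / F = 19.7 × 303 / 0.74 = 8066 mg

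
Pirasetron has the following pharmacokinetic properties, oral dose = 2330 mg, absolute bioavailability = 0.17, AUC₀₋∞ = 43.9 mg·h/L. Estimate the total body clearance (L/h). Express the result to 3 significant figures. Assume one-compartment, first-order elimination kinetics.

9.02 L/h

CL = F·Dose / AUC = 0.17 × 2330 / 43.9 = 9.023 L/h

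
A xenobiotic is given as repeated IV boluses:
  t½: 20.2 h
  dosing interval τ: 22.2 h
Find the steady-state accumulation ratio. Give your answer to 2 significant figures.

k = ln2 / t½ = 0.693147 / 20.2 = 0.03431 h⁻¹
e^(−kτ) = e^(−0.03431 × 22.2) = 0.4669
Accumulation ratio R = 1 / (1 − e^(−kτ)) = 1 / (1 − 0.4669) = 1.876

1.9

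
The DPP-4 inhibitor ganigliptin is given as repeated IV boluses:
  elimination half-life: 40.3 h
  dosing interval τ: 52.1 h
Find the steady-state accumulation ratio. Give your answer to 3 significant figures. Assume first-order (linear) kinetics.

1.69

k = ln2 / t½ = 0.693147 / 40.3 = 0.01720 h⁻¹
e^(−kτ) = e^(−0.01720 × 52.1) = 0.4082
Accumulation ratio R = 1 / (1 − e^(−kτ)) = 1 / (1 − 0.4082) = 1.690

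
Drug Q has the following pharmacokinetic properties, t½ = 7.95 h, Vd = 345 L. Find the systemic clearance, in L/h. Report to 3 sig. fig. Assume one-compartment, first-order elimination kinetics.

k = ln2 / t½ = 0.693147 / 7.95 = 0.08719 h⁻¹
CL = k × Vd = 0.08719 × 345 = 30.08 L/h

30.1 L/h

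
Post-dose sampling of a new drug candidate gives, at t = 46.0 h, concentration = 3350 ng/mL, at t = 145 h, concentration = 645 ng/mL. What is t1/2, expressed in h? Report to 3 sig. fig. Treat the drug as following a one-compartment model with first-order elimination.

41.7 h

k = ln(C₁/C₂) / (t₂ − t₁) = ln(3350/645) / (145 − 46.0)
  = 1.647 / 99.00 = 0.01664 h⁻¹
t½ = ln2 / k = 0.693147 / 0.01664 = 41.66 h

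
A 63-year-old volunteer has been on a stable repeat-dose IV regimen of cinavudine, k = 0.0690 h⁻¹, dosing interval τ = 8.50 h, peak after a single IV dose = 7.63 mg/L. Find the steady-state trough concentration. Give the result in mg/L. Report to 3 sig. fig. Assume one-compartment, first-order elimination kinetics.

e^(−kτ) = e^(−0.06900 × 8.50) = 0.5563
Accumulation ratio R = 1 / (1 − e^(−kτ)) = 1 / (1 − 0.5563) = 2.254
Steady-state trough = C₀ × R × e^(−kτ) = 7.63 × 2.254 × 0.5563 = 9.567 mg/L

9.57 mg/L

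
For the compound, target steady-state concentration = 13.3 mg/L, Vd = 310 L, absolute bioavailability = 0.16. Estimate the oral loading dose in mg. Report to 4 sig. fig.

25770 mg

LD = Css × Vd / F = 13.3 × 310 / 0.16 = 25770 mg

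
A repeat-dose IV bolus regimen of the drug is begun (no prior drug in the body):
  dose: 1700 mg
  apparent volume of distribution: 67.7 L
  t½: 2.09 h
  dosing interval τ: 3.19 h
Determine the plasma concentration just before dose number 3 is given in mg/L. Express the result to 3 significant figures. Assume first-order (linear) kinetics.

C₀ per dose = Dose / Vd = 1700 / 67.7 = 25.11 mg/L
k = ln2 / t½ = 0.693147 / 2.09 = 0.3316 h⁻¹
Fraction remaining after one interval: r = e^(−kτ) = e^(−0.3316 × 3.19) = 0.3472
Before dose 3, 2 doses have been given (aged 1τ, 2τ).
C_trough = C₀ × (r + r²) = 25.11 × (0.3472 + 0.1205) = 11.74 mg/L

11.7 mg/L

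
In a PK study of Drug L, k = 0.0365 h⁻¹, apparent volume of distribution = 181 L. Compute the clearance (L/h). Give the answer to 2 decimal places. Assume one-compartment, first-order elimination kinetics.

CL = k × Vd = 0.0365 × 181 = 6.607 L/h

6.61 L/h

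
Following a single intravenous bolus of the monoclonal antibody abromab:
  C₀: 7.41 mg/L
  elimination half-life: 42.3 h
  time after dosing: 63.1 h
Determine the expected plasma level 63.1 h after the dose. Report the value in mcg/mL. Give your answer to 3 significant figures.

k = ln2 / t½ = 0.693147 / 42.3 = 0.01639 h⁻¹
C = C₀ · e^(−k·t) = 7.410 × e^(−0.01639 × 63.1)
  = 7.410 × 0.3555 = 2.634 mg/L
(2.634 mg/L = 2.634 mcg/mL)

2.63 mcg/mL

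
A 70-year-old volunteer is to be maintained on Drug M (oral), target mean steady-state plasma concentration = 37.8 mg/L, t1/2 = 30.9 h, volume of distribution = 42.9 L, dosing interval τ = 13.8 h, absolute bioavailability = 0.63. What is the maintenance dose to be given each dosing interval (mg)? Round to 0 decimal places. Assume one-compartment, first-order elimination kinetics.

k = ln2 / t½ = 0.693147 / 30.9 = 0.02243 h⁻¹
CL = k × Vd = 0.02243 × 42.9 = 0.9622 L/h
At steady state, F × (Dose/τ) = Css × CL.
Dose = Css × CL × τ / F = 37.8 × 0.9622 × 13.8 / 0.63 = 796.7 mg

797 mg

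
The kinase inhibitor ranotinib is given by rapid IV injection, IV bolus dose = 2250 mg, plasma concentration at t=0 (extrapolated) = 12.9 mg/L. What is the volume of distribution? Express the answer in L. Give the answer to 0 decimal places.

174 L

Vd = Dose / C₀ = 2250 / 12.9 = 174.4 L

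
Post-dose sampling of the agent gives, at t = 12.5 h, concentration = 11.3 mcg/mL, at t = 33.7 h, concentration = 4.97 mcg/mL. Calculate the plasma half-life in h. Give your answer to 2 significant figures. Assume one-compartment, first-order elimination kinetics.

k = ln(C₁/C₂) / (t₂ − t₁) = ln(11.3/4.97) / (33.7 − 12.5)
  = 0.8214 / 21.20 = 0.03875 h⁻¹
t½ = ln2 / k = 0.693147 / 0.03875 = 17.89 h

18 h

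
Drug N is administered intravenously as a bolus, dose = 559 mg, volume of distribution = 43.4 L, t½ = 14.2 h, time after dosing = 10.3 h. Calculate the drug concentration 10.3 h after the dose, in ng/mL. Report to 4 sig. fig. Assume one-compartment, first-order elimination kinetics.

7791 ng/mL

C₀ = Dose / Vd = 559.0 / 43.4 = 12.88 mg/L
k = ln2 / t½ = 0.693147 / 14.2 = 0.04881 h⁻¹
C = C₀ · e^(−k·t) = 12.88 × e^(−0.04881 × 10.3)
  = 12.88 × 0.6049 = 7.791 mg/L
Convert: 7.791 mg/L × 1000 = 7791 ng/mL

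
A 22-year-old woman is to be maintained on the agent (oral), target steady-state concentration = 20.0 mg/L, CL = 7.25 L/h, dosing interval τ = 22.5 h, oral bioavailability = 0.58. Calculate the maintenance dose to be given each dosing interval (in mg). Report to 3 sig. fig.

At steady state, F × (Dose/τ) = Css × CL.
Dose = Css × CL × τ / F = 20.0 × 7.250 × 22.5 / 0.58 = 5625 mg

5630 mg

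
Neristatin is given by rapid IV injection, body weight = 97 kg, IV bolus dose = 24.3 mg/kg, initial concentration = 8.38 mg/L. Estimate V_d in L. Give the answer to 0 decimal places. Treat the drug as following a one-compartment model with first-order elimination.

281 L

Dose = 24.3 × 97 = 2357 mg
Vd = Dose / C₀ = 2357 / 8.38 = 281.3 L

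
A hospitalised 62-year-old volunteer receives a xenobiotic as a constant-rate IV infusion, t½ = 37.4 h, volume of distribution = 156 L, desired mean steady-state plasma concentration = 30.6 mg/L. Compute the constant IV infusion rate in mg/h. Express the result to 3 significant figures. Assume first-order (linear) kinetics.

k = ln2 / t½ = 0.693147 / 37.4 = 0.01853 h⁻¹
CL = k × Vd = 0.01853 × 156 = 2.891 L/h
At steady state, infusion rate R₀ = Css × CL = 30.6 × 2.891 = 88.46 mg/h

88.5 mg/h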